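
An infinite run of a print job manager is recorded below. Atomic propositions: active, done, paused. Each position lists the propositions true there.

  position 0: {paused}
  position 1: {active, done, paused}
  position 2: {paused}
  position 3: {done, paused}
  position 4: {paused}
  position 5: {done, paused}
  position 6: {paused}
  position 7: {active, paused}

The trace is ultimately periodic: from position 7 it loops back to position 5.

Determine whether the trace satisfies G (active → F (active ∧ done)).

Does not hold

active → F (active ∧ done) must hold at every position from 0 onward. It fails at position 7, so G (active → F (active ∧ done)) is false.
Positions where active holds: 1, 7.
Check F (active ∧ done) at each: 1→ok, 7→fails.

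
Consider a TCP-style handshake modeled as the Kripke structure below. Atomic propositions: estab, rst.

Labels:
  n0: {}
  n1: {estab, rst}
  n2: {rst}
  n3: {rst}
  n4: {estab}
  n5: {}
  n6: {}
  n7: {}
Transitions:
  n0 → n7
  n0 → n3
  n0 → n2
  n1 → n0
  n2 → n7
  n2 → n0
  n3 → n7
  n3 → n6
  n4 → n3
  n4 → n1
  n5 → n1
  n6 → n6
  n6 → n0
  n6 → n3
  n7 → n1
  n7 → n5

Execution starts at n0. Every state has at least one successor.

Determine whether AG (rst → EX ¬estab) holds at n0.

States satisfying rst → EX ¬estab: {n0, n1, n2, n3, n4, n5, n6, n7}.
States satisfying AG (rst → EX ¬estab): {n0, n1, n2, n3, n4, n5, n6, n7}.
Every state reachable from n0 satisfies rst → EX ¬estab.
n0 ∈ Sat(AG (rst → EX ¬estab)).

Holds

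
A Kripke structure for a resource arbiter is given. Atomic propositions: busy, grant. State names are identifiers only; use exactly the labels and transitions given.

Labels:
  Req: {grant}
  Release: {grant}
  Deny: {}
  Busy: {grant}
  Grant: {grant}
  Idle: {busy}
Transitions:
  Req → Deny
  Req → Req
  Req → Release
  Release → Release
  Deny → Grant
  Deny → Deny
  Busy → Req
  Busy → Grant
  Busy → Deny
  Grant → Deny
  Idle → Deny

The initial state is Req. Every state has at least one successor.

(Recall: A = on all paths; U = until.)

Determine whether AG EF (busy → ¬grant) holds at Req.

States satisfying EF (busy → ¬grant): {Req, Release, Deny, Busy, Grant, Idle}.
States satisfying AG EF (busy → ¬grant): {Req, Release, Deny, Busy, Grant, Idle}.
Every state reachable from Req satisfies EF (busy → ¬grant).
Req ∈ Sat(AG EF (busy → ¬grant)).

Yes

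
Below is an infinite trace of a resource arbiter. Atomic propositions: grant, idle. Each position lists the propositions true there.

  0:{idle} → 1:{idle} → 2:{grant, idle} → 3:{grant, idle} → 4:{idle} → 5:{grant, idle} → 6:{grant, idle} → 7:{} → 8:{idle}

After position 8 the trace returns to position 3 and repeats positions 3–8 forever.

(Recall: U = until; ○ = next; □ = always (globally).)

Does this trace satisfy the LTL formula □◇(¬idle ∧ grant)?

Does not hold

◇(¬idle ∧ grant) must hold at every position from 0 onward. It fails at position 0, so □◇(¬idle ∧ grant) is false.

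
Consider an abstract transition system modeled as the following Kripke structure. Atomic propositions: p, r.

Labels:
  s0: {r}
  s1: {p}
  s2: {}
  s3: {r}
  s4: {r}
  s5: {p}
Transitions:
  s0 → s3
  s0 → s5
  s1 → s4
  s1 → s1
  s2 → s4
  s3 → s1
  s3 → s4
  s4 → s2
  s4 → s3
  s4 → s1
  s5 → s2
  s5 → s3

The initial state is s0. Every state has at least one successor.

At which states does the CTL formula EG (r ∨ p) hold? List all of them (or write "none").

{s0, s1, s3, s4, s5}

States satisfying r ∨ p: {s0, s1, s3, s4, s5}.
States satisfying EG (r ∨ p): {s0, s1, s3, s4, s5}.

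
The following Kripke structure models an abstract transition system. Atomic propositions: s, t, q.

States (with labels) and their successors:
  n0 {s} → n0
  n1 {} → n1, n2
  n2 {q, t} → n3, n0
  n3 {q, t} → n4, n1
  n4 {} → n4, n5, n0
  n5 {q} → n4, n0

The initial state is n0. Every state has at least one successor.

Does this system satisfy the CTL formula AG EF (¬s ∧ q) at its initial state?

No

States satisfying EF (¬s ∧ q): {n1, n2, n3, n4, n5}.
States satisfying AG EF (¬s ∧ q): ∅.
n0 is reachable from n0 and violates EF (¬s ∧ q), so AG fails at n0.
n0 ∉ Sat(AG EF (¬s ∧ q)).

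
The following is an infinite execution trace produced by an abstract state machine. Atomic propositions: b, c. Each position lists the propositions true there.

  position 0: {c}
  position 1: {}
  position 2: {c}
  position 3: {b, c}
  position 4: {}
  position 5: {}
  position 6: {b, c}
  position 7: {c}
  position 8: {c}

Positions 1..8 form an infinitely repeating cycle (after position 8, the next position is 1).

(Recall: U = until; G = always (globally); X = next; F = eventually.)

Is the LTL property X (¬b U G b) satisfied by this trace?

Violated

The position after 0 is 1; ¬b U G b is false there.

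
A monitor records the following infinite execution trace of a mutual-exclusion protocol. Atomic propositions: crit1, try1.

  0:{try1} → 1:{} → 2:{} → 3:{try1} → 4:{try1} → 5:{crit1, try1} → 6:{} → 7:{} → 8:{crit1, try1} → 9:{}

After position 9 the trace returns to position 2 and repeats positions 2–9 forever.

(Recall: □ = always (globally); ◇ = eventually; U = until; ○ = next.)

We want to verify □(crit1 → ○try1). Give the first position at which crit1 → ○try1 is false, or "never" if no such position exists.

5

Check crit1 → ○try1 at each position in order: 0 ✓, 1 ✓, 2 ✓, 3 ✓, 4 ✓.
At position 5 the labels are {crit1, try1} and the next position 6 has {}, so crit1 → ○try1 is false there. This is the first violation.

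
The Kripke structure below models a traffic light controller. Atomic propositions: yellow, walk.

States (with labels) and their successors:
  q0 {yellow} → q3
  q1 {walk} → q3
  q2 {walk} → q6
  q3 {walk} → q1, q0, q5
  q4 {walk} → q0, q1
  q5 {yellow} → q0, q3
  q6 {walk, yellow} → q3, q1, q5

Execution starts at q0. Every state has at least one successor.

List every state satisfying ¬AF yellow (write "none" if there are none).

States satisfying yellow: {q0, q5, q6}.
States satisfying AF yellow: {q0, q2, q5, q6}.
States satisfying ¬AF yellow: {q1, q3, q4}.

{q1, q3, q4}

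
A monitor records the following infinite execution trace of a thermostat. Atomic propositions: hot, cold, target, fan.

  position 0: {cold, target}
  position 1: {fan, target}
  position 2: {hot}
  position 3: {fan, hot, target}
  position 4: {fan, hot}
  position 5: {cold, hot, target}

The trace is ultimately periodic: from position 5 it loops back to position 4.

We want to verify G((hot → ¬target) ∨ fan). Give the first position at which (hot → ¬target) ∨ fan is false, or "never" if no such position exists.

5

Check (hot → ¬target) ∨ fan at each position in order: 0 ✓, 1 ✓, 2 ✓, 3 ✓, 4 ✓.
At position 5 the labels are {cold, hot, target}, so (hot → ¬target) ∨ fan is false there. This is the first violation.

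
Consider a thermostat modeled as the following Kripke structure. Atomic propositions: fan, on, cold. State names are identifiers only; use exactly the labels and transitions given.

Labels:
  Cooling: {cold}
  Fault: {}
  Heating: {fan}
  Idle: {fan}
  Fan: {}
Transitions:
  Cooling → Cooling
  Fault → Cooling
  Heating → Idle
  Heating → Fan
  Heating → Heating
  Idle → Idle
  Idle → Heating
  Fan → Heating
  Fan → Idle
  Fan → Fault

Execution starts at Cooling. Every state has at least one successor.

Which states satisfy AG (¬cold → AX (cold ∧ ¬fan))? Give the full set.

States satisfying ¬cold → AX (cold ∧ ¬fan): {Cooling, Fault}.
States satisfying AG (¬cold → AX (cold ∧ ¬fan)): {Cooling, Fault}.

{Cooling, Fault}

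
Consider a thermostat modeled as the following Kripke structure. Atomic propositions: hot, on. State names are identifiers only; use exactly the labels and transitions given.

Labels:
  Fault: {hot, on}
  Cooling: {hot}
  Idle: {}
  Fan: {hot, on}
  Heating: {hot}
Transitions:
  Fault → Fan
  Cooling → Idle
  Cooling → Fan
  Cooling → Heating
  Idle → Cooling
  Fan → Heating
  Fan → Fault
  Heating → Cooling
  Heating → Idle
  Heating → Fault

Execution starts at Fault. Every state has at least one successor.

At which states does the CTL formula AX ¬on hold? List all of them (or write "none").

{Idle}

States satisfying ¬on: {Cooling, Idle, Heating}.
States satisfying AX ¬on: {Idle}.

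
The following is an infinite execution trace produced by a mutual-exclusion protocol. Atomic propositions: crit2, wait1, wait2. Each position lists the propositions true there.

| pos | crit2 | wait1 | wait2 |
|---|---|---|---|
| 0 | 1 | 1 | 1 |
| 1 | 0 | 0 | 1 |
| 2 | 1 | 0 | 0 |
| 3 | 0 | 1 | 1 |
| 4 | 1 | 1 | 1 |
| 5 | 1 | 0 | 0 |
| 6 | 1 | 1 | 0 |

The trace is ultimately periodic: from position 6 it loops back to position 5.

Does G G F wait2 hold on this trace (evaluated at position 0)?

G F wait2 must hold at every position from 0 onward. It fails at position 0, so G G F wait2 is false.

No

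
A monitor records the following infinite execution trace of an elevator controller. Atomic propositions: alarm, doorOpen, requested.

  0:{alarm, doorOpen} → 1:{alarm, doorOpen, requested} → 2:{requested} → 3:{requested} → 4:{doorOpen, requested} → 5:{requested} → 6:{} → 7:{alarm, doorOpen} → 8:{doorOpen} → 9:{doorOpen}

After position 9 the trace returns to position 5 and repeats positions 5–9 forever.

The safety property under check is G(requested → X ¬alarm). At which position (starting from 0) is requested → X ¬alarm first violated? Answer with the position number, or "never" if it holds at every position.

requested → X ¬alarm holds at every position 0..9, and those are all the positions the trace ever visits, so the invariant G(requested → X ¬alarm) is never violated.

never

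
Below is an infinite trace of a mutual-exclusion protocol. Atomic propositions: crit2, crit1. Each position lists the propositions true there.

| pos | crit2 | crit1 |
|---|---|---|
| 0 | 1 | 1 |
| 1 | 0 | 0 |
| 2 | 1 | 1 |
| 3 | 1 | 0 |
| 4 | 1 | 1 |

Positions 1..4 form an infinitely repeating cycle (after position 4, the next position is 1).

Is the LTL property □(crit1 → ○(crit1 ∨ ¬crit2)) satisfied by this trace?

Violated

crit1 → ○(crit1 ∨ ¬crit2) must hold at every position from 0 onward. It fails at position 2, so □(crit1 → ○(crit1 ∨ ¬crit2)) is false.
Positions where crit1 holds: 0, 2, 4.
Check ○(crit1 ∨ ¬crit2) at each: 0→ok, 2→fails, 4→ok.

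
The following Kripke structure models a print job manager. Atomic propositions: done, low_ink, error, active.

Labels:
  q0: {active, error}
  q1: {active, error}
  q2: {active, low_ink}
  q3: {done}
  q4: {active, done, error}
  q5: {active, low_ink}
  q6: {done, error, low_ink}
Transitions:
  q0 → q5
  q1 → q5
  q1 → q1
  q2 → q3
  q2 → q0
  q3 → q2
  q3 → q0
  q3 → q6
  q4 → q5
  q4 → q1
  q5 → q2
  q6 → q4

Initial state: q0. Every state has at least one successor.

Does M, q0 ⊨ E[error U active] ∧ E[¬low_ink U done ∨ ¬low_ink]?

States satisfying error: {q0, q1, q4, q6}.
States satisfying active: {q0, q1, q2, q4, q5}.
States satisfying E[error U active]: {q0, q1, q2, q4, q5, q6}.
States satisfying ¬low_ink: {q0, q1, q3, q4}.
States satisfying done ∨ ¬low_ink: {q0, q1, q3, q4, q6}.
States satisfying E[¬low_ink U done ∨ ¬low_ink]: {q0, q1, q3, q4, q6}.
States satisfying E[error U active] ∧ E[¬low_ink U done ∨ ¬low_ink]: {q0, q1, q4, q6}.
q0 ∈ Sat(E[error U active] ∧ E[¬low_ink U done ∨ ¬low_ink]).

Yes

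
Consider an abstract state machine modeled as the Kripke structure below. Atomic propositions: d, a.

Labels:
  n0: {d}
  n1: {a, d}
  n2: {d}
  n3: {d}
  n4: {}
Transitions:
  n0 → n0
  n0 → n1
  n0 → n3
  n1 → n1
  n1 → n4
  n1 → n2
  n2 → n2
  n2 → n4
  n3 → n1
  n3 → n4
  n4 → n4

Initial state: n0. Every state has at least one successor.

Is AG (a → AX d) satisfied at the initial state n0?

States satisfying a → AX d: {n0, n2, n3, n4}.
States satisfying AG (a → AX d): {n2, n4}.
n1 is reachable from n0 and violates a → AX d, so AG fails at n0.
n0 ∉ Sat(AG (a → AX d)).

Violated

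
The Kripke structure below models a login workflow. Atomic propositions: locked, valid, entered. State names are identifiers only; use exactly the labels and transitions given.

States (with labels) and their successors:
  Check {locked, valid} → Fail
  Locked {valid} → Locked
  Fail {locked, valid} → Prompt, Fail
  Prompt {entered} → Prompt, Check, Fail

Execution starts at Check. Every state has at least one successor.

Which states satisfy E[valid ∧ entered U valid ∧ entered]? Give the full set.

States satisfying valid ∧ entered: ∅.
States satisfying E[valid ∧ entered U valid ∧ entered]: ∅.

none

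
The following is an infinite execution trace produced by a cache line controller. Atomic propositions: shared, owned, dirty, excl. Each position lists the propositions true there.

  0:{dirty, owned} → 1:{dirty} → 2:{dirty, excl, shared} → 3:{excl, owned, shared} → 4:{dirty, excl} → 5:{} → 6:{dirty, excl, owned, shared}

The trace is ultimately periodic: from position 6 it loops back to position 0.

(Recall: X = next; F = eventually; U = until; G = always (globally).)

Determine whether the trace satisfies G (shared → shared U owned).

shared → shared U owned holds at every position 0..6, and those are all positions ever visited, so G (shared → shared U owned) holds.
Positions where shared holds: 2, 3, 6.
Check shared U owned at each: 2→ok, 3→ok, 6→ok.

Satisfied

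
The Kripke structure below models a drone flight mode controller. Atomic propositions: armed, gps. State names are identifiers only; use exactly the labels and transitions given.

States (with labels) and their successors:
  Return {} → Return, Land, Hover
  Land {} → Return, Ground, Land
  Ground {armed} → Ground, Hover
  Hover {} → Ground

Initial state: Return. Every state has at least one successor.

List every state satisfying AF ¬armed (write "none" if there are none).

States satisfying ¬armed: {Return, Land, Hover}.
States satisfying AF ¬armed: {Return, Land, Hover}.

{Return, Land, Hover}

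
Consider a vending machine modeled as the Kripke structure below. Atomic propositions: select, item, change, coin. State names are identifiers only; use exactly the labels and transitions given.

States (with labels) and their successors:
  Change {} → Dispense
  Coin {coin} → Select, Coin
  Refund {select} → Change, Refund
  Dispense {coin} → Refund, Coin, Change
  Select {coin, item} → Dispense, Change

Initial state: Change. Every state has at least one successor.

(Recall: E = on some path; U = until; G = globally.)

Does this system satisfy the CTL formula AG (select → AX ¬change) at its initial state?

Holds

States satisfying select → AX ¬change: {Change, Coin, Refund, Dispense, Select}.
States satisfying AG (select → AX ¬change): {Change, Coin, Refund, Dispense, Select}.
Every state reachable from Change satisfies select → AX ¬change.
Change ∈ Sat(AG (select → AX ¬change)).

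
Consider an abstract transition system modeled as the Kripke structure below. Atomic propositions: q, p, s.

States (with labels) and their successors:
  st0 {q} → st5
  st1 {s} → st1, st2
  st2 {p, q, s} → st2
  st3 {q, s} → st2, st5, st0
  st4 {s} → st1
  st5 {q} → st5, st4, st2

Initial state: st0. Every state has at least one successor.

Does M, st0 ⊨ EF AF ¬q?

States satisfying AF ¬q: {st1, st4}.
States satisfying EF AF ¬q: {st0, st1, st3, st4, st5}.
Some path from st0 reaches a state where AF ¬q holds.
st0 ∈ Sat(EF AF ¬q).

Satisfied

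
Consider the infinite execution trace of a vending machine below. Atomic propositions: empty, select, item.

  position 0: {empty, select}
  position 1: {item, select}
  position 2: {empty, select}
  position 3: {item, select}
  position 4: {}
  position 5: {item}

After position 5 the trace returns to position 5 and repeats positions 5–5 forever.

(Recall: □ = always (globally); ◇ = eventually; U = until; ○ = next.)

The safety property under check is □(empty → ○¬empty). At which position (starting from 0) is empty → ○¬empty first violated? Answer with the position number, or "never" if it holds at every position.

never

empty → ○¬empty holds at every position 0..5, and those are all the positions the trace ever visits, so the invariant □(empty → ○¬empty) is never violated.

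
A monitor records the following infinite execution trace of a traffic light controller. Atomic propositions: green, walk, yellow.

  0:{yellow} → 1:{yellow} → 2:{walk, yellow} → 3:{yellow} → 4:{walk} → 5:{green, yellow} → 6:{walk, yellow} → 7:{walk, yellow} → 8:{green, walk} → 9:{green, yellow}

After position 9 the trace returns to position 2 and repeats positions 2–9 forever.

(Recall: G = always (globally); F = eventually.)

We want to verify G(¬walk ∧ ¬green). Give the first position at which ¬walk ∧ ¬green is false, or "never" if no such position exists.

2

Check ¬walk ∧ ¬green at each position in order: 0 ✓, 1 ✓.
At position 2 the labels are {walk, yellow}, so ¬walk ∧ ¬green is false there. This is the first violation.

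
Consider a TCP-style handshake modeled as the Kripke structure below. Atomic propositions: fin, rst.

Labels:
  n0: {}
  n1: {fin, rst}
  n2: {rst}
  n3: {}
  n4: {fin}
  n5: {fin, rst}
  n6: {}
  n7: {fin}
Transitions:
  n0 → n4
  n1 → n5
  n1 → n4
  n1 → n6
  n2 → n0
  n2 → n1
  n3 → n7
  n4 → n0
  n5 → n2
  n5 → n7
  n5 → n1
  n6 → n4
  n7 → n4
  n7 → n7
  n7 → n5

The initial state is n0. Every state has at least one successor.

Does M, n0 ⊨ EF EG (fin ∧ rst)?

Does not hold

States satisfying EG (fin ∧ rst): {n1, n5}.
States satisfying EF EG (fin ∧ rst): {n1, n2, n3, n5, n7}.
No suitable path/successor from n0 witnesses the formula.
n0 ∉ Sat(EF EG (fin ∧ rst)).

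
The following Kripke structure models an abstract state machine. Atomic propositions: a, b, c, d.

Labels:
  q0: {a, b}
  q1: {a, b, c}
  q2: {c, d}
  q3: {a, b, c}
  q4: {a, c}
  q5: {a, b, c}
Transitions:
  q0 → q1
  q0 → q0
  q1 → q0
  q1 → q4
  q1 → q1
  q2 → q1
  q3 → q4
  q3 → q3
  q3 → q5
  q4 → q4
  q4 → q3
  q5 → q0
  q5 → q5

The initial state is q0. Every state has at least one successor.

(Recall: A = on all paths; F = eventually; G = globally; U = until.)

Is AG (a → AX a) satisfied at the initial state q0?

Satisfied

States satisfying a → AX a: {q0, q1, q2, q3, q4, q5}.
States satisfying AG (a → AX a): {q0, q1, q2, q3, q4, q5}.
Every state reachable from q0 satisfies a → AX a.
q0 ∈ Sat(AG (a → AX a)).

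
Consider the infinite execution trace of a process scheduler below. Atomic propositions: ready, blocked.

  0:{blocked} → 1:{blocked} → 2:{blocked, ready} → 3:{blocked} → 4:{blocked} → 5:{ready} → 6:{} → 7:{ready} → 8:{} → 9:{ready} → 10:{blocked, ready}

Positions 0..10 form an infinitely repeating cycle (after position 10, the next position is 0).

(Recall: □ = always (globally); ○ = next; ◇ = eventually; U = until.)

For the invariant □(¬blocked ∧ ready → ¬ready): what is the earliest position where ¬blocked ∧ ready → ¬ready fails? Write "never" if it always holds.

Check ¬blocked ∧ ready → ¬ready at each position in order: 0 ✓, 1 ✓, 2 ✓, 3 ✓, 4 ✓.
At position 5 the labels are {ready}, so ¬blocked ∧ ready → ¬ready is false there. This is the first violation.

5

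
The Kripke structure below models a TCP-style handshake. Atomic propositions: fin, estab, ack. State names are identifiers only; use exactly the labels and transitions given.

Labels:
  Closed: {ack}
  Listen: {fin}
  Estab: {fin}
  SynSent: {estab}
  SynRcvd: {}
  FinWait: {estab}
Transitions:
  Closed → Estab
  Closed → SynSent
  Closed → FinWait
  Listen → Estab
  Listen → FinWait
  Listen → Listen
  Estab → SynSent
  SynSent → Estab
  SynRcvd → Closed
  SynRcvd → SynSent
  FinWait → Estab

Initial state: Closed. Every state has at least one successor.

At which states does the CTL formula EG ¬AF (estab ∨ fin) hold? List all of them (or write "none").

States satisfying ¬AF (estab ∨ fin): ∅.
States satisfying EG ¬AF (estab ∨ fin): ∅.

none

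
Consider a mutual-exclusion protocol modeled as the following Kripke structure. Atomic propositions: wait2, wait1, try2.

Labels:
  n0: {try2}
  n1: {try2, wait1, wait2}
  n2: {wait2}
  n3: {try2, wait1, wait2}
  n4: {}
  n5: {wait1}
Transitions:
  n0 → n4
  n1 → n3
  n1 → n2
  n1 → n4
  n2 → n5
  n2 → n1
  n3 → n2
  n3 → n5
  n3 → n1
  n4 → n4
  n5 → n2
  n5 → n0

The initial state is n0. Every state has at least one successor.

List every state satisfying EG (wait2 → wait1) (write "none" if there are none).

States satisfying wait2 → wait1: {n0, n1, n3, n4, n5}.
States satisfying EG (wait2 → wait1): {n0, n1, n3, n4, n5}.

{n0, n1, n3, n4, n5}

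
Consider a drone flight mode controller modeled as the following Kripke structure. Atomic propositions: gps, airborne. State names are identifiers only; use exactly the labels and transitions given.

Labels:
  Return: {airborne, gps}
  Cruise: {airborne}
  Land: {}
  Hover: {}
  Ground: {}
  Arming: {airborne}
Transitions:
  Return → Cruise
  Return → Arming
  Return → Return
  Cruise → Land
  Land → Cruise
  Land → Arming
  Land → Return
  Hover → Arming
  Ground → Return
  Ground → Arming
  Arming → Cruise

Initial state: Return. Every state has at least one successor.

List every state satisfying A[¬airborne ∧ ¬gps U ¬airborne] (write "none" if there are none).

{Land, Hover, Ground}

States satisfying ¬airborne ∧ ¬gps: {Land, Hover, Ground}.
States satisfying ¬airborne: {Land, Hover, Ground}.
States satisfying A[¬airborne ∧ ¬gps U ¬airborne]: {Land, Hover, Ground}.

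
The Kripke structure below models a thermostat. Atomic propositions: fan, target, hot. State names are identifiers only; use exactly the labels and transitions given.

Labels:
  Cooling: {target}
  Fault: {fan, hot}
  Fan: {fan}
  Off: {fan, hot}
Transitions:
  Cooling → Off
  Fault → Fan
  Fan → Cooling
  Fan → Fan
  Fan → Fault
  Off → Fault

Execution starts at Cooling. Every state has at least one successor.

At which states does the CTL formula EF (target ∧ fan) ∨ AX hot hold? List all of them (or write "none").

{Cooling, Off}

States satisfying target ∧ fan: ∅.
States satisfying EF (target ∧ fan): ∅.
States satisfying hot: {Fault, Off}.
States satisfying AX hot: {Cooling, Off}.
States satisfying EF (target ∧ fan) ∨ AX hot: {Cooling, Off}.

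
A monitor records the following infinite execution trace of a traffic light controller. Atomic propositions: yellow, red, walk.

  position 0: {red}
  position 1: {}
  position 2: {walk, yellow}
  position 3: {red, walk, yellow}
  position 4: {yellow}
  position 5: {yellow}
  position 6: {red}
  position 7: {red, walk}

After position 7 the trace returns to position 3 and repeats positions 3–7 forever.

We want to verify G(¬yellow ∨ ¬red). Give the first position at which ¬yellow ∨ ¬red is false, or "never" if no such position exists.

Check ¬yellow ∨ ¬red at each position in order: 0 ✓, 1 ✓, 2 ✓.
At position 3 the labels are {red, walk, yellow}, so ¬yellow ∨ ¬red is false there. This is the first violation.

3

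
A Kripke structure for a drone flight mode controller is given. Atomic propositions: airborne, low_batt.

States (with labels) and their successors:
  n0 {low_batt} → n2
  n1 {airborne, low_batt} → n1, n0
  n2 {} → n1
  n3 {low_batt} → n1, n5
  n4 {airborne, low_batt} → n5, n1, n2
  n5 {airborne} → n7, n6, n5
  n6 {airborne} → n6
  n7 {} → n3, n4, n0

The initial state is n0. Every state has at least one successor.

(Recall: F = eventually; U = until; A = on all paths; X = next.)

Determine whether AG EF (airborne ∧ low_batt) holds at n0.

Yes

States satisfying EF (airborne ∧ low_batt): {n0, n1, n2, n3, n4, n5, n7}.
States satisfying AG EF (airborne ∧ low_batt): {n0, n1, n2}.
Every state reachable from n0 satisfies EF (airborne ∧ low_batt).
n0 ∈ Sat(AG EF (airborne ∧ low_batt)).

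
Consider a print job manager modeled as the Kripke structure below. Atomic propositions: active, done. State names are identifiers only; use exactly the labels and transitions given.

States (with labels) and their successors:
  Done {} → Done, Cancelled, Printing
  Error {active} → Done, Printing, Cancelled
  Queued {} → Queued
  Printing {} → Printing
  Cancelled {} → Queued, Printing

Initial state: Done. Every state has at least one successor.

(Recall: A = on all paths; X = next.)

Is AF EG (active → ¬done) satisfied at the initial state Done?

Yes

States satisfying EG (active → ¬done): {Done, Error, Queued, Printing, Cancelled}.
States satisfying AF EG (active → ¬done): {Done, Error, Queued, Printing, Cancelled}.
Done ∈ Sat(AF EG (active → ¬done)).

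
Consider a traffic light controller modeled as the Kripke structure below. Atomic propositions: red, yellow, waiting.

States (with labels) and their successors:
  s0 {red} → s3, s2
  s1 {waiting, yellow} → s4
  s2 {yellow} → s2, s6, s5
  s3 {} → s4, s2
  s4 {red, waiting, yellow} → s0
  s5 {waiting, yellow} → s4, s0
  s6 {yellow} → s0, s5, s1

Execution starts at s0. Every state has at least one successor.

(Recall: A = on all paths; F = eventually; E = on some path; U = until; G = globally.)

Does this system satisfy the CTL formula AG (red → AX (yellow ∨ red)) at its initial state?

No

States satisfying red → AX (yellow ∨ red): {s1, s2, s3, s4, s5, s6}.
States satisfying AG (red → AX (yellow ∨ red)): ∅.
s0 is reachable from s0 and violates red → AX (yellow ∨ red), so AG fails at s0.
s0 ∉ Sat(AG (red → AX (yellow ∨ red))).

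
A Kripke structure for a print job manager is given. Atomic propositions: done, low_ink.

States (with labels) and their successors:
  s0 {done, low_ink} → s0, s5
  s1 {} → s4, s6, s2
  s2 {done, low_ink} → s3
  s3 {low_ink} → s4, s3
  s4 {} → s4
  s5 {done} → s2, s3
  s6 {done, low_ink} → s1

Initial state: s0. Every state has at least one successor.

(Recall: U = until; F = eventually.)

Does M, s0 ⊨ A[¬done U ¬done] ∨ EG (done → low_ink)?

Holds

States satisfying ¬done: {s1, s3, s4}.
States satisfying A[¬done U ¬done]: {s1, s3, s4}.
States satisfying done → low_ink: {s0, s1, s2, s3, s4, s6}.
States satisfying EG (done → low_ink): {s0, s1, s2, s3, s4, s6}.
States satisfying A[¬done U ¬done] ∨ EG (done → low_ink): {s0, s1, s2, s3, s4, s6}.
s0 ∈ Sat(A[¬done U ¬done] ∨ EG (done → low_ink)).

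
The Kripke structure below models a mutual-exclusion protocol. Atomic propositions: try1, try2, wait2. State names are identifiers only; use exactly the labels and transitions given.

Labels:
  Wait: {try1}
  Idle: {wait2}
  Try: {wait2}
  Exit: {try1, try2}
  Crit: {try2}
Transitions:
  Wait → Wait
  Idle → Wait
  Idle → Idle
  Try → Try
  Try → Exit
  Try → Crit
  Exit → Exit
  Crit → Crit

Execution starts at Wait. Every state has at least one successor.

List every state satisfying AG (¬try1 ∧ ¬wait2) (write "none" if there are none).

States satisfying ¬try1 ∧ ¬wait2: {Crit}.
States satisfying AG (¬try1 ∧ ¬wait2): {Crit}.

{Crit}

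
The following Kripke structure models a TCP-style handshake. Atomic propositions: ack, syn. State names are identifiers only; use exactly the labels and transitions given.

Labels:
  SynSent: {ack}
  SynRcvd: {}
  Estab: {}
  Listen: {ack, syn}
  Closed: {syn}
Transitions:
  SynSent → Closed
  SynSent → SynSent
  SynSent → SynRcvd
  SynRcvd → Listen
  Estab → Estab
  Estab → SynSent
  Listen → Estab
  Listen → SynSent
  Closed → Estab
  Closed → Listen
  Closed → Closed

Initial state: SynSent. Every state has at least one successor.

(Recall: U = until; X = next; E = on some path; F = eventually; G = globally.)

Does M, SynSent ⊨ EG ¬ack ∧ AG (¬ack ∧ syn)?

States satisfying ¬ack: {SynRcvd, Estab, Closed}.
States satisfying EG ¬ack: {Estab, Closed}.
States satisfying ¬ack ∧ syn: {Closed}.
States satisfying AG (¬ack ∧ syn): ∅.
States satisfying EG ¬ack ∧ AG (¬ack ∧ syn): ∅.
SynSent ∉ Sat(EG ¬ack ∧ AG (¬ack ∧ syn)).

Does not hold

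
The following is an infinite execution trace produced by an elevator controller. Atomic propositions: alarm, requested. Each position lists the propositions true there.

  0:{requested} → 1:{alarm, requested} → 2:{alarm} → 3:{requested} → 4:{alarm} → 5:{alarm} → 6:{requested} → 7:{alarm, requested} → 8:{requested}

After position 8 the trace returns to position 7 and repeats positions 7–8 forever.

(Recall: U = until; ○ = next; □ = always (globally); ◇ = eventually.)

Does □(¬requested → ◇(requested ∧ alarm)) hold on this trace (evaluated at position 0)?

Satisfied

¬requested → ◇(requested ∧ alarm) holds at every position 0..8, and those are all positions ever visited, so □(¬requested → ◇(requested ∧ alarm)) holds.
Positions where ¬requested holds: 2, 4, 5.
Check ◇(requested ∧ alarm) at each: 2→ok, 4→ok, 5→ok.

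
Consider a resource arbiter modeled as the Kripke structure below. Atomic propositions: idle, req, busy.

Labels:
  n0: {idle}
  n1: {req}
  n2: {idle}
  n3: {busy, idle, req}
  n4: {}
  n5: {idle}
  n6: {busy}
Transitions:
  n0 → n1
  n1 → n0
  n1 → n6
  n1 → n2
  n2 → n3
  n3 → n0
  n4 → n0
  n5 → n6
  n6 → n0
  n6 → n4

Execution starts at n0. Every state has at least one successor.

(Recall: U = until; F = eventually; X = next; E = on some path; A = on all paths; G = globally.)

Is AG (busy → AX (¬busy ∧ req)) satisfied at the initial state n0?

States satisfying busy → AX (¬busy ∧ req): {n0, n1, n2, n4, n5}.
States satisfying AG (busy → AX (¬busy ∧ req)): ∅.
n3 is reachable from n0 and violates busy → AX (¬busy ∧ req), so AG fails at n0.
n0 ∉ Sat(AG (busy → AX (¬busy ∧ req))).

Does not hold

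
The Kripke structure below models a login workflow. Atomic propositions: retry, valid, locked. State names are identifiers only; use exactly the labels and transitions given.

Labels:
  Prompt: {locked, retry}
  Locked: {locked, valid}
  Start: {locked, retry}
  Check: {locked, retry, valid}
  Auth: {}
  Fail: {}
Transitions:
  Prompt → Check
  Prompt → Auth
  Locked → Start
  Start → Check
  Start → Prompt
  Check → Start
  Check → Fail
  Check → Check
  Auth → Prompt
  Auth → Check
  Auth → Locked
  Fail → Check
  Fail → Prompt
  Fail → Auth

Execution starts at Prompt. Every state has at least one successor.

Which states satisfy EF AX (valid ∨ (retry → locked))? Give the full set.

States satisfying AX (valid ∨ (retry → locked)): {Prompt, Locked, Start, Check, Auth, Fail}.
States satisfying EF AX (valid ∨ (retry → locked)): {Prompt, Locked, Start, Check, Auth, Fail}.

{Prompt, Locked, Start, Check, Auth, Fail}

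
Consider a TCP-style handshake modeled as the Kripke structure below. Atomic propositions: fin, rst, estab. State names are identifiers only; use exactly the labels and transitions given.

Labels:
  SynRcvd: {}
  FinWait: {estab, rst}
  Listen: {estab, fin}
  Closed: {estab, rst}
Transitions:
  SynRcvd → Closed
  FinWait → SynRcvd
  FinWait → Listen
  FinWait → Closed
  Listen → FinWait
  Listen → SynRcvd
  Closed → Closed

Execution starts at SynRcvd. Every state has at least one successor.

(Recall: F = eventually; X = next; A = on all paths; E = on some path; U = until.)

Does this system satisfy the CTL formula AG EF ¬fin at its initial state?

States satisfying EF ¬fin: {SynRcvd, FinWait, Listen, Closed}.
States satisfying AG EF ¬fin: {SynRcvd, FinWait, Listen, Closed}.
Every state reachable from SynRcvd satisfies EF ¬fin.
SynRcvd ∈ Sat(AG EF ¬fin).

Yes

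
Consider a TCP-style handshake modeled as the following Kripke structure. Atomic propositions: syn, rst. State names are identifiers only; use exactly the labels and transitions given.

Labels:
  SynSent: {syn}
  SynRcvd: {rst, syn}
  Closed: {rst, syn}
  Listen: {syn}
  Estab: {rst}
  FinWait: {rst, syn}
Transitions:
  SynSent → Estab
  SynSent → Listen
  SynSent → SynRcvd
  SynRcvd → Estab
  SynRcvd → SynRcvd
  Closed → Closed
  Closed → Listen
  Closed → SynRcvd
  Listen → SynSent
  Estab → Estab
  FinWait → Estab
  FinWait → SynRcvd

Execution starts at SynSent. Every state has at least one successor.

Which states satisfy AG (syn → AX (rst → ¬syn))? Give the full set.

{Estab}

States satisfying syn → AX (rst → ¬syn): {Listen, Estab}.
States satisfying AG (syn → AX (rst → ¬syn)): {Estab}.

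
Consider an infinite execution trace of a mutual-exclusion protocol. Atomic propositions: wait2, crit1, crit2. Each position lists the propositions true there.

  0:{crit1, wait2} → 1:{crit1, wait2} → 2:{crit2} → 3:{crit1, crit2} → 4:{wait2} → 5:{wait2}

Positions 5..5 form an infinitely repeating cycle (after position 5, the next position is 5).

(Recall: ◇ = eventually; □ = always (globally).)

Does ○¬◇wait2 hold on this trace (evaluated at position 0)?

The position after 0 is 1; ¬◇wait2 is false there.

Violated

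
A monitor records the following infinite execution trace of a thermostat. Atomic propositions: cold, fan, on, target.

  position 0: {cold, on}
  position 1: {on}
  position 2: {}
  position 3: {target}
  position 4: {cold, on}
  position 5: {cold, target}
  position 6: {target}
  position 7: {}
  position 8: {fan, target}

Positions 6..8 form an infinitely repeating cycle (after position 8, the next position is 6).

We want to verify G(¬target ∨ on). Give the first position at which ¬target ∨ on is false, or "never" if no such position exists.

Check ¬target ∨ on at each position in order: 0 ✓, 1 ✓, 2 ✓.
At position 3 the labels are {target}, so ¬target ∨ on is false there. This is the first violation.

3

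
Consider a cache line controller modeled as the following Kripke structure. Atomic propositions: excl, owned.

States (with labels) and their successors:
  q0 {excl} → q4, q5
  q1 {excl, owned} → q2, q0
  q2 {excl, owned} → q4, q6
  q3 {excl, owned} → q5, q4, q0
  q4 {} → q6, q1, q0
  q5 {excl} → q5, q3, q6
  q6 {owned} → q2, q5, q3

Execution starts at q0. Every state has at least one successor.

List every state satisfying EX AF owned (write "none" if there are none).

{q1, q2, q4, q5, q6}

States satisfying AF owned: {q1, q2, q3, q6}.
States satisfying EX AF owned: {q1, q2, q4, q5, q6}.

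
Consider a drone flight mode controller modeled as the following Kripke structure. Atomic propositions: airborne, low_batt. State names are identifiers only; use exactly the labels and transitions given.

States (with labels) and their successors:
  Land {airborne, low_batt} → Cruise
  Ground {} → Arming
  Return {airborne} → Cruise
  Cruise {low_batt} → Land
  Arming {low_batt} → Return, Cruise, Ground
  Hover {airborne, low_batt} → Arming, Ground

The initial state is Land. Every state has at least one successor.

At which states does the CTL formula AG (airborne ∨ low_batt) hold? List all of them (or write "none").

{Land, Return, Cruise}

States satisfying airborne ∨ low_batt: {Land, Return, Cruise, Arming, Hover}.
States satisfying AG (airborne ∨ low_batt): {Land, Return, Cruise}.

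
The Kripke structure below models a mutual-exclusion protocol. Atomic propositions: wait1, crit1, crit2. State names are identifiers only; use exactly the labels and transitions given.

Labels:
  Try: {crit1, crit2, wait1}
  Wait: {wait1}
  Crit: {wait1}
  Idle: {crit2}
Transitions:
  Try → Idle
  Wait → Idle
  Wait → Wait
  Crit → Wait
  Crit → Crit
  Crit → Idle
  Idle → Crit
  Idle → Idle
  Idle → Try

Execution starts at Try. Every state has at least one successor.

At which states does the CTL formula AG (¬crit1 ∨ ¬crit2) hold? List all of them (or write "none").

States satisfying ¬crit1 ∨ ¬crit2: {Wait, Crit, Idle}.
States satisfying AG (¬crit1 ∨ ¬crit2): ∅.

none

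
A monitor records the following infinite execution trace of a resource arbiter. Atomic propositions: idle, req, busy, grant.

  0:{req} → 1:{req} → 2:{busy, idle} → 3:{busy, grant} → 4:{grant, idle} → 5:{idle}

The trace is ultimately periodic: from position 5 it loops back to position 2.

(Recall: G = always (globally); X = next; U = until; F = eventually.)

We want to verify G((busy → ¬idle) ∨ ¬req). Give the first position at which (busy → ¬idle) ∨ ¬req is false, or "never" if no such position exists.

(busy → ¬idle) ∨ ¬req holds at every position 0..5, and those are all the positions the trace ever visits, so the invariant G((busy → ¬idle) ∨ ¬req) is never violated.

never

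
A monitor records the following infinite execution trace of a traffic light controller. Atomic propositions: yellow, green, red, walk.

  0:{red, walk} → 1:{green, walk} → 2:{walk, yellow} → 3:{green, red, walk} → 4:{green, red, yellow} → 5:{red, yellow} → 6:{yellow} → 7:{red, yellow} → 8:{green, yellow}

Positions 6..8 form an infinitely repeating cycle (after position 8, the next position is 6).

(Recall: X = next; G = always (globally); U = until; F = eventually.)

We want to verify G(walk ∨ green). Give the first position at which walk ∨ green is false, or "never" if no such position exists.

Check walk ∨ green at each position in order: 0 ✓, 1 ✓, 2 ✓, 3 ✓, 4 ✓.
At position 5 the labels are {red, yellow}, so walk ∨ green is false there. This is the first violation.

5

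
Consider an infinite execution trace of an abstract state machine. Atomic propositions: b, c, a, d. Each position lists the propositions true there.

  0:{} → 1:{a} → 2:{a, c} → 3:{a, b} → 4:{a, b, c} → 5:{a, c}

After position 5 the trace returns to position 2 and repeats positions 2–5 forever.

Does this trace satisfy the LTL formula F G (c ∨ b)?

G (c ∨ b) holds at position 2, which is reachable from 0, so F G (c ∨ b) holds.

Holds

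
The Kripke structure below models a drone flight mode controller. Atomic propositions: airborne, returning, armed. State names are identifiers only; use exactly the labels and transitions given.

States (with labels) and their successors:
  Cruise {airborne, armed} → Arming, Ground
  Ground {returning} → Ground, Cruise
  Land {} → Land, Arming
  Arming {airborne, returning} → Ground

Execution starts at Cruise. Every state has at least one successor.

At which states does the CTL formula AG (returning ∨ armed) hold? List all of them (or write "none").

{Cruise, Ground, Arming}

States satisfying returning ∨ armed: {Cruise, Ground, Arming}.
States satisfying AG (returning ∨ armed): {Cruise, Ground, Arming}.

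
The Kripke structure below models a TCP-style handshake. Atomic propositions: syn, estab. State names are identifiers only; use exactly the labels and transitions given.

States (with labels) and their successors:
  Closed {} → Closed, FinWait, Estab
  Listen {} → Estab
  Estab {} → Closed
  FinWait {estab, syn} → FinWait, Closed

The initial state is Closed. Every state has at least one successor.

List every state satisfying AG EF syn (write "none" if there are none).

{Closed, Listen, Estab, FinWait}

States satisfying EF syn: {Closed, Listen, Estab, FinWait}.
States satisfying AG EF syn: {Closed, Listen, Estab, FinWait}.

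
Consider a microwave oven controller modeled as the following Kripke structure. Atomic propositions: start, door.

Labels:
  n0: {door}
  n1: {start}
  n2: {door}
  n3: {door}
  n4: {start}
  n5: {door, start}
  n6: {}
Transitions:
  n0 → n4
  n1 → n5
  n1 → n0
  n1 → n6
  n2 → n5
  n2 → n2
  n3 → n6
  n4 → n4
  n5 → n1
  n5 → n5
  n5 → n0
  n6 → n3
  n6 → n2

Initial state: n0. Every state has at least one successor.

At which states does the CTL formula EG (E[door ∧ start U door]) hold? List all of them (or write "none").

{n2, n5}

States satisfying E[door ∧ start U door]: {n0, n2, n3, n5}.
States satisfying EG (E[door ∧ start U door]): {n2, n5}.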